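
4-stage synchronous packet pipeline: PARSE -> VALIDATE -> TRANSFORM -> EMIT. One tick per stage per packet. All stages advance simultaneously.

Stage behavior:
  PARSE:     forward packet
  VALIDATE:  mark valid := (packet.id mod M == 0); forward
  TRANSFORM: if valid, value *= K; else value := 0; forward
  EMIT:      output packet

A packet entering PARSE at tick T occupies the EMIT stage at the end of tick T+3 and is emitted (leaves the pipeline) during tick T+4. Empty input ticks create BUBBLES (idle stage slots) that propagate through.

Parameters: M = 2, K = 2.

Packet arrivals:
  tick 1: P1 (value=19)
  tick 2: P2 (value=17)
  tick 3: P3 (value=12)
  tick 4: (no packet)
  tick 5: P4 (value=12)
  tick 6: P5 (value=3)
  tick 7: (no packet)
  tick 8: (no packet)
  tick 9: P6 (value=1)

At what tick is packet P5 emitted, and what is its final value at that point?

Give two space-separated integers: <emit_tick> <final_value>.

Tick 1: [PARSE:P1(v=19,ok=F), VALIDATE:-, TRANSFORM:-, EMIT:-] out:-; in:P1
Tick 2: [PARSE:P2(v=17,ok=F), VALIDATE:P1(v=19,ok=F), TRANSFORM:-, EMIT:-] out:-; in:P2
Tick 3: [PARSE:P3(v=12,ok=F), VALIDATE:P2(v=17,ok=T), TRANSFORM:P1(v=0,ok=F), EMIT:-] out:-; in:P3
Tick 4: [PARSE:-, VALIDATE:P3(v=12,ok=F), TRANSFORM:P2(v=34,ok=T), EMIT:P1(v=0,ok=F)] out:-; in:-
Tick 5: [PARSE:P4(v=12,ok=F), VALIDATE:-, TRANSFORM:P3(v=0,ok=F), EMIT:P2(v=34,ok=T)] out:P1(v=0); in:P4
Tick 6: [PARSE:P5(v=3,ok=F), VALIDATE:P4(v=12,ok=T), TRANSFORM:-, EMIT:P3(v=0,ok=F)] out:P2(v=34); in:P5
Tick 7: [PARSE:-, VALIDATE:P5(v=3,ok=F), TRANSFORM:P4(v=24,ok=T), EMIT:-] out:P3(v=0); in:-
Tick 8: [PARSE:-, VALIDATE:-, TRANSFORM:P5(v=0,ok=F), EMIT:P4(v=24,ok=T)] out:-; in:-
Tick 9: [PARSE:P6(v=1,ok=F), VALIDATE:-, TRANSFORM:-, EMIT:P5(v=0,ok=F)] out:P4(v=24); in:P6
Tick 10: [PARSE:-, VALIDATE:P6(v=1,ok=T), TRANSFORM:-, EMIT:-] out:P5(v=0); in:-
Tick 11: [PARSE:-, VALIDATE:-, TRANSFORM:P6(v=2,ok=T), EMIT:-] out:-; in:-
Tick 12: [PARSE:-, VALIDATE:-, TRANSFORM:-, EMIT:P6(v=2,ok=T)] out:-; in:-
Tick 13: [PARSE:-, VALIDATE:-, TRANSFORM:-, EMIT:-] out:P6(v=2); in:-
P5: arrives tick 6, valid=False (id=5, id%2=1), emit tick 10, final value 0

Answer: 10 0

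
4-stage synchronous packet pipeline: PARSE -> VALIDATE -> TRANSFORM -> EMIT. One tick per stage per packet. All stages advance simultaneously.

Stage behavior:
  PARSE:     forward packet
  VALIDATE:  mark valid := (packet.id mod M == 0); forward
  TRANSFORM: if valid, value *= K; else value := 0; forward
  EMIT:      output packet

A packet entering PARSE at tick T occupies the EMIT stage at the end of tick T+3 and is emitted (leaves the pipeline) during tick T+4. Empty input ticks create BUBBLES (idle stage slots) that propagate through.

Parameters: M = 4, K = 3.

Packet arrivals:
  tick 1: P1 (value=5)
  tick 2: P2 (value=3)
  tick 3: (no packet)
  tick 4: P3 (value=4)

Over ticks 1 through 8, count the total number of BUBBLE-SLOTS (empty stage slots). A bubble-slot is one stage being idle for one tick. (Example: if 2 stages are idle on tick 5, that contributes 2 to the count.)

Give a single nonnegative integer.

Tick 1: [PARSE:P1(v=5,ok=F), VALIDATE:-, TRANSFORM:-, EMIT:-] out:-; bubbles=3
Tick 2: [PARSE:P2(v=3,ok=F), VALIDATE:P1(v=5,ok=F), TRANSFORM:-, EMIT:-] out:-; bubbles=2
Tick 3: [PARSE:-, VALIDATE:P2(v=3,ok=F), TRANSFORM:P1(v=0,ok=F), EMIT:-] out:-; bubbles=2
Tick 4: [PARSE:P3(v=4,ok=F), VALIDATE:-, TRANSFORM:P2(v=0,ok=F), EMIT:P1(v=0,ok=F)] out:-; bubbles=1
Tick 5: [PARSE:-, VALIDATE:P3(v=4,ok=F), TRANSFORM:-, EMIT:P2(v=0,ok=F)] out:P1(v=0); bubbles=2
Tick 6: [PARSE:-, VALIDATE:-, TRANSFORM:P3(v=0,ok=F), EMIT:-] out:P2(v=0); bubbles=3
Tick 7: [PARSE:-, VALIDATE:-, TRANSFORM:-, EMIT:P3(v=0,ok=F)] out:-; bubbles=3
Tick 8: [PARSE:-, VALIDATE:-, TRANSFORM:-, EMIT:-] out:P3(v=0); bubbles=4
Total bubble-slots: 20

Answer: 20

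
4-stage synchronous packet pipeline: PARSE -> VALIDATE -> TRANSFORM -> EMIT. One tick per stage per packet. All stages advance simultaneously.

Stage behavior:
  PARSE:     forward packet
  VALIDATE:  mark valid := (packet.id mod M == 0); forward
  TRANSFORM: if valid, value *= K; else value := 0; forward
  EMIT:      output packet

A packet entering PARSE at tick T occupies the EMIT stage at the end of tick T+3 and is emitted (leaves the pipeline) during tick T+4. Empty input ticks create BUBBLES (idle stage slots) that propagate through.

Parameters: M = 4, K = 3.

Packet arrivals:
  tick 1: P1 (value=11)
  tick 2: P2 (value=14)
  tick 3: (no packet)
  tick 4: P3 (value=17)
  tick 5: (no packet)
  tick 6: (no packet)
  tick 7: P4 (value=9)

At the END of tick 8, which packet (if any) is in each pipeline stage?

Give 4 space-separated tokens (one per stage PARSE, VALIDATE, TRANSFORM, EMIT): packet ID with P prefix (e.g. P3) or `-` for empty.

Tick 1: [PARSE:P1(v=11,ok=F), VALIDATE:-, TRANSFORM:-, EMIT:-] out:-; in:P1
Tick 2: [PARSE:P2(v=14,ok=F), VALIDATE:P1(v=11,ok=F), TRANSFORM:-, EMIT:-] out:-; in:P2
Tick 3: [PARSE:-, VALIDATE:P2(v=14,ok=F), TRANSFORM:P1(v=0,ok=F), EMIT:-] out:-; in:-
Tick 4: [PARSE:P3(v=17,ok=F), VALIDATE:-, TRANSFORM:P2(v=0,ok=F), EMIT:P1(v=0,ok=F)] out:-; in:P3
Tick 5: [PARSE:-, VALIDATE:P3(v=17,ok=F), TRANSFORM:-, EMIT:P2(v=0,ok=F)] out:P1(v=0); in:-
Tick 6: [PARSE:-, VALIDATE:-, TRANSFORM:P3(v=0,ok=F), EMIT:-] out:P2(v=0); in:-
Tick 7: [PARSE:P4(v=9,ok=F), VALIDATE:-, TRANSFORM:-, EMIT:P3(v=0,ok=F)] out:-; in:P4
Tick 8: [PARSE:-, VALIDATE:P4(v=9,ok=T), TRANSFORM:-, EMIT:-] out:P3(v=0); in:-
At end of tick 8: ['-', 'P4', '-', '-']

Answer: - P4 - -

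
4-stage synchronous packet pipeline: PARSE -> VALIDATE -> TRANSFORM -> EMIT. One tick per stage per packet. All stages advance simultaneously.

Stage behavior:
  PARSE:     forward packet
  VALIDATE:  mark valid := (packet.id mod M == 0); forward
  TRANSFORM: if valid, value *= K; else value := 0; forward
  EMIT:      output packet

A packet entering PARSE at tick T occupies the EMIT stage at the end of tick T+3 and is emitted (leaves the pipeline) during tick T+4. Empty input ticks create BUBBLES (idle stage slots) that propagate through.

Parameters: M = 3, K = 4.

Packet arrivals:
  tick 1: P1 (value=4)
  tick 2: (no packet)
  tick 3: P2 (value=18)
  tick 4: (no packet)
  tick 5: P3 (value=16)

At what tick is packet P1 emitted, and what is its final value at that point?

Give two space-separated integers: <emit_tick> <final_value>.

Answer: 5 0

Derivation:
Tick 1: [PARSE:P1(v=4,ok=F), VALIDATE:-, TRANSFORM:-, EMIT:-] out:-; in:P1
Tick 2: [PARSE:-, VALIDATE:P1(v=4,ok=F), TRANSFORM:-, EMIT:-] out:-; in:-
Tick 3: [PARSE:P2(v=18,ok=F), VALIDATE:-, TRANSFORM:P1(v=0,ok=F), EMIT:-] out:-; in:P2
Tick 4: [PARSE:-, VALIDATE:P2(v=18,ok=F), TRANSFORM:-, EMIT:P1(v=0,ok=F)] out:-; in:-
Tick 5: [PARSE:P3(v=16,ok=F), VALIDATE:-, TRANSFORM:P2(v=0,ok=F), EMIT:-] out:P1(v=0); in:P3
Tick 6: [PARSE:-, VALIDATE:P3(v=16,ok=T), TRANSFORM:-, EMIT:P2(v=0,ok=F)] out:-; in:-
Tick 7: [PARSE:-, VALIDATE:-, TRANSFORM:P3(v=64,ok=T), EMIT:-] out:P2(v=0); in:-
Tick 8: [PARSE:-, VALIDATE:-, TRANSFORM:-, EMIT:P3(v=64,ok=T)] out:-; in:-
Tick 9: [PARSE:-, VALIDATE:-, TRANSFORM:-, EMIT:-] out:P3(v=64); in:-
P1: arrives tick 1, valid=False (id=1, id%3=1), emit tick 5, final value 0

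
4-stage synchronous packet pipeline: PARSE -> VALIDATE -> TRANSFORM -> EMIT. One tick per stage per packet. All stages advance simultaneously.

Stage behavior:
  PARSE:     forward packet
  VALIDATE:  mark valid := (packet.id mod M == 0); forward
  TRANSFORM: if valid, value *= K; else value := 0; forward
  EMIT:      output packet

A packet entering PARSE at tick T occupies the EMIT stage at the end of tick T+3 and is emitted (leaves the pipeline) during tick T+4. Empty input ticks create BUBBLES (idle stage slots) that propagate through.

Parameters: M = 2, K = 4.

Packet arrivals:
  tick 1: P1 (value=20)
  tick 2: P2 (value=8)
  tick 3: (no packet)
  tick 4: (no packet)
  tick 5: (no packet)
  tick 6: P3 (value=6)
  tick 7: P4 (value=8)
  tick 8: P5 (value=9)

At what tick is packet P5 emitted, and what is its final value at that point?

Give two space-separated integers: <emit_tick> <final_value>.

Tick 1: [PARSE:P1(v=20,ok=F), VALIDATE:-, TRANSFORM:-, EMIT:-] out:-; in:P1
Tick 2: [PARSE:P2(v=8,ok=F), VALIDATE:P1(v=20,ok=F), TRANSFORM:-, EMIT:-] out:-; in:P2
Tick 3: [PARSE:-, VALIDATE:P2(v=8,ok=T), TRANSFORM:P1(v=0,ok=F), EMIT:-] out:-; in:-
Tick 4: [PARSE:-, VALIDATE:-, TRANSFORM:P2(v=32,ok=T), EMIT:P1(v=0,ok=F)] out:-; in:-
Tick 5: [PARSE:-, VALIDATE:-, TRANSFORM:-, EMIT:P2(v=32,ok=T)] out:P1(v=0); in:-
Tick 6: [PARSE:P3(v=6,ok=F), VALIDATE:-, TRANSFORM:-, EMIT:-] out:P2(v=32); in:P3
Tick 7: [PARSE:P4(v=8,ok=F), VALIDATE:P3(v=6,ok=F), TRANSFORM:-, EMIT:-] out:-; in:P4
Tick 8: [PARSE:P5(v=9,ok=F), VALIDATE:P4(v=8,ok=T), TRANSFORM:P3(v=0,ok=F), EMIT:-] out:-; in:P5
Tick 9: [PARSE:-, VALIDATE:P5(v=9,ok=F), TRANSFORM:P4(v=32,ok=T), EMIT:P3(v=0,ok=F)] out:-; in:-
Tick 10: [PARSE:-, VALIDATE:-, TRANSFORM:P5(v=0,ok=F), EMIT:P4(v=32,ok=T)] out:P3(v=0); in:-
Tick 11: [PARSE:-, VALIDATE:-, TRANSFORM:-, EMIT:P5(v=0,ok=F)] out:P4(v=32); in:-
Tick 12: [PARSE:-, VALIDATE:-, TRANSFORM:-, EMIT:-] out:P5(v=0); in:-
P5: arrives tick 8, valid=False (id=5, id%2=1), emit tick 12, final value 0

Answer: 12 0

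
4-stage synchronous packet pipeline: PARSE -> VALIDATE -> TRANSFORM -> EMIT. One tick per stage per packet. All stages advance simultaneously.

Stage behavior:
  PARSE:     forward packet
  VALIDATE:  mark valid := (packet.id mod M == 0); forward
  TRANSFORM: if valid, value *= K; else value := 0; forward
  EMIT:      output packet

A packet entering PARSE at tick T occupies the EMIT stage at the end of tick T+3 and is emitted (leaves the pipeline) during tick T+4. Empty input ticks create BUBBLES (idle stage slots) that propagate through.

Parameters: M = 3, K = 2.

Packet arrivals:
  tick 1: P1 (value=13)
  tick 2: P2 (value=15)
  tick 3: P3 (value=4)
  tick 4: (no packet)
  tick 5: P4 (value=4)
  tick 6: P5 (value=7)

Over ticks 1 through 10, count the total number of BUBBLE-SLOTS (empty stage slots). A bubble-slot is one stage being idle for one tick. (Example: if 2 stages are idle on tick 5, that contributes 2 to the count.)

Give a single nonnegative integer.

Answer: 20

Derivation:
Tick 1: [PARSE:P1(v=13,ok=F), VALIDATE:-, TRANSFORM:-, EMIT:-] out:-; bubbles=3
Tick 2: [PARSE:P2(v=15,ok=F), VALIDATE:P1(v=13,ok=F), TRANSFORM:-, EMIT:-] out:-; bubbles=2
Tick 3: [PARSE:P3(v=4,ok=F), VALIDATE:P2(v=15,ok=F), TRANSFORM:P1(v=0,ok=F), EMIT:-] out:-; bubbles=1
Tick 4: [PARSE:-, VALIDATE:P3(v=4,ok=T), TRANSFORM:P2(v=0,ok=F), EMIT:P1(v=0,ok=F)] out:-; bubbles=1
Tick 5: [PARSE:P4(v=4,ok=F), VALIDATE:-, TRANSFORM:P3(v=8,ok=T), EMIT:P2(v=0,ok=F)] out:P1(v=0); bubbles=1
Tick 6: [PARSE:P5(v=7,ok=F), VALIDATE:P4(v=4,ok=F), TRANSFORM:-, EMIT:P3(v=8,ok=T)] out:P2(v=0); bubbles=1
Tick 7: [PARSE:-, VALIDATE:P5(v=7,ok=F), TRANSFORM:P4(v=0,ok=F), EMIT:-] out:P3(v=8); bubbles=2
Tick 8: [PARSE:-, VALIDATE:-, TRANSFORM:P5(v=0,ok=F), EMIT:P4(v=0,ok=F)] out:-; bubbles=2
Tick 9: [PARSE:-, VALIDATE:-, TRANSFORM:-, EMIT:P5(v=0,ok=F)] out:P4(v=0); bubbles=3
Tick 10: [PARSE:-, VALIDATE:-, TRANSFORM:-, EMIT:-] out:P5(v=0); bubbles=4
Total bubble-slots: 20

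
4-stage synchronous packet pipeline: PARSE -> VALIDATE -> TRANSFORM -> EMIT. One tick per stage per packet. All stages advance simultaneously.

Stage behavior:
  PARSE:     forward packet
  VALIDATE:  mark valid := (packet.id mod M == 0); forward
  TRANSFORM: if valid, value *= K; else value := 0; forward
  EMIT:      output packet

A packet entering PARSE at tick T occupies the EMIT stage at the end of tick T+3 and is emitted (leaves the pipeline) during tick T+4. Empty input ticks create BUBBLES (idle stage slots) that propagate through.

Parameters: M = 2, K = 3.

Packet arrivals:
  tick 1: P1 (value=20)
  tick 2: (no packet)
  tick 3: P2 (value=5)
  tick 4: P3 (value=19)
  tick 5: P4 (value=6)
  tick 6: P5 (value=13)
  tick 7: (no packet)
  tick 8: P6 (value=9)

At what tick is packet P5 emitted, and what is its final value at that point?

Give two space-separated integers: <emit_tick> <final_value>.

Answer: 10 0

Derivation:
Tick 1: [PARSE:P1(v=20,ok=F), VALIDATE:-, TRANSFORM:-, EMIT:-] out:-; in:P1
Tick 2: [PARSE:-, VALIDATE:P1(v=20,ok=F), TRANSFORM:-, EMIT:-] out:-; in:-
Tick 3: [PARSE:P2(v=5,ok=F), VALIDATE:-, TRANSFORM:P1(v=0,ok=F), EMIT:-] out:-; in:P2
Tick 4: [PARSE:P3(v=19,ok=F), VALIDATE:P2(v=5,ok=T), TRANSFORM:-, EMIT:P1(v=0,ok=F)] out:-; in:P3
Tick 5: [PARSE:P4(v=6,ok=F), VALIDATE:P3(v=19,ok=F), TRANSFORM:P2(v=15,ok=T), EMIT:-] out:P1(v=0); in:P4
Tick 6: [PARSE:P5(v=13,ok=F), VALIDATE:P4(v=6,ok=T), TRANSFORM:P3(v=0,ok=F), EMIT:P2(v=15,ok=T)] out:-; in:P5
Tick 7: [PARSE:-, VALIDATE:P5(v=13,ok=F), TRANSFORM:P4(v=18,ok=T), EMIT:P3(v=0,ok=F)] out:P2(v=15); in:-
Tick 8: [PARSE:P6(v=9,ok=F), VALIDATE:-, TRANSFORM:P5(v=0,ok=F), EMIT:P4(v=18,ok=T)] out:P3(v=0); in:P6
Tick 9: [PARSE:-, VALIDATE:P6(v=9,ok=T), TRANSFORM:-, EMIT:P5(v=0,ok=F)] out:P4(v=18); in:-
Tick 10: [PARSE:-, VALIDATE:-, TRANSFORM:P6(v=27,ok=T), EMIT:-] out:P5(v=0); in:-
Tick 11: [PARSE:-, VALIDATE:-, TRANSFORM:-, EMIT:P6(v=27,ok=T)] out:-; in:-
Tick 12: [PARSE:-, VALIDATE:-, TRANSFORM:-, EMIT:-] out:P6(v=27); in:-
P5: arrives tick 6, valid=False (id=5, id%2=1), emit tick 10, final value 0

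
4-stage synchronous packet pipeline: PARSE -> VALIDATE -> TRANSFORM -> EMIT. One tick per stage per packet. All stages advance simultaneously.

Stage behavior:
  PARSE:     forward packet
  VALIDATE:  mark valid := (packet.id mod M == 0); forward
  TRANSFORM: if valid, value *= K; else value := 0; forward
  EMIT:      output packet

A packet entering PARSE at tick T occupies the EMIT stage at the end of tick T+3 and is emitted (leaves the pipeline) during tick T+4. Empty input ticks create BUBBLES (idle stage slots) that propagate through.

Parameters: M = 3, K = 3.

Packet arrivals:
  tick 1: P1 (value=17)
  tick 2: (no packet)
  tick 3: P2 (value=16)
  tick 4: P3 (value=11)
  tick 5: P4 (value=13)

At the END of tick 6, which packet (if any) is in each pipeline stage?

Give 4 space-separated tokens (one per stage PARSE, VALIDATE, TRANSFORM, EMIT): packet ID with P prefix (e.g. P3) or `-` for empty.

Tick 1: [PARSE:P1(v=17,ok=F), VALIDATE:-, TRANSFORM:-, EMIT:-] out:-; in:P1
Tick 2: [PARSE:-, VALIDATE:P1(v=17,ok=F), TRANSFORM:-, EMIT:-] out:-; in:-
Tick 3: [PARSE:P2(v=16,ok=F), VALIDATE:-, TRANSFORM:P1(v=0,ok=F), EMIT:-] out:-; in:P2
Tick 4: [PARSE:P3(v=11,ok=F), VALIDATE:P2(v=16,ok=F), TRANSFORM:-, EMIT:P1(v=0,ok=F)] out:-; in:P3
Tick 5: [PARSE:P4(v=13,ok=F), VALIDATE:P3(v=11,ok=T), TRANSFORM:P2(v=0,ok=F), EMIT:-] out:P1(v=0); in:P4
Tick 6: [PARSE:-, VALIDATE:P4(v=13,ok=F), TRANSFORM:P3(v=33,ok=T), EMIT:P2(v=0,ok=F)] out:-; in:-
At end of tick 6: ['-', 'P4', 'P3', 'P2']

Answer: - P4 P3 P2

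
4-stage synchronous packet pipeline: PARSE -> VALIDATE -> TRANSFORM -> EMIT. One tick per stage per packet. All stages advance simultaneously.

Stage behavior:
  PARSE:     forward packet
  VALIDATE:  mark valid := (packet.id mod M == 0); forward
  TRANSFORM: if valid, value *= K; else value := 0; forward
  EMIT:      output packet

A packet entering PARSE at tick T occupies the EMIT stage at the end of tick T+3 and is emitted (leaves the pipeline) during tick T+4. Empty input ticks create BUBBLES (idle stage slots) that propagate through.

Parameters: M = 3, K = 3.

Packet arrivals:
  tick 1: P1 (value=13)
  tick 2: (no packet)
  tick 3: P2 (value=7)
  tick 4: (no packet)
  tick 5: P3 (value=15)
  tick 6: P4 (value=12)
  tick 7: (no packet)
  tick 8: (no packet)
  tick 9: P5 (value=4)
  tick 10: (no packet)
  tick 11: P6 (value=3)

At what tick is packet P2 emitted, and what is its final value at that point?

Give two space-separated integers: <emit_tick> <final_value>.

Tick 1: [PARSE:P1(v=13,ok=F), VALIDATE:-, TRANSFORM:-, EMIT:-] out:-; in:P1
Tick 2: [PARSE:-, VALIDATE:P1(v=13,ok=F), TRANSFORM:-, EMIT:-] out:-; in:-
Tick 3: [PARSE:P2(v=7,ok=F), VALIDATE:-, TRANSFORM:P1(v=0,ok=F), EMIT:-] out:-; in:P2
Tick 4: [PARSE:-, VALIDATE:P2(v=7,ok=F), TRANSFORM:-, EMIT:P1(v=0,ok=F)] out:-; in:-
Tick 5: [PARSE:P3(v=15,ok=F), VALIDATE:-, TRANSFORM:P2(v=0,ok=F), EMIT:-] out:P1(v=0); in:P3
Tick 6: [PARSE:P4(v=12,ok=F), VALIDATE:P3(v=15,ok=T), TRANSFORM:-, EMIT:P2(v=0,ok=F)] out:-; in:P4
Tick 7: [PARSE:-, VALIDATE:P4(v=12,ok=F), TRANSFORM:P3(v=45,ok=T), EMIT:-] out:P2(v=0); in:-
Tick 8: [PARSE:-, VALIDATE:-, TRANSFORM:P4(v=0,ok=F), EMIT:P3(v=45,ok=T)] out:-; in:-
Tick 9: [PARSE:P5(v=4,ok=F), VALIDATE:-, TRANSFORM:-, EMIT:P4(v=0,ok=F)] out:P3(v=45); in:P5
Tick 10: [PARSE:-, VALIDATE:P5(v=4,ok=F), TRANSFORM:-, EMIT:-] out:P4(v=0); in:-
Tick 11: [PARSE:P6(v=3,ok=F), VALIDATE:-, TRANSFORM:P5(v=0,ok=F), EMIT:-] out:-; in:P6
Tick 12: [PARSE:-, VALIDATE:P6(v=3,ok=T), TRANSFORM:-, EMIT:P5(v=0,ok=F)] out:-; in:-
Tick 13: [PARSE:-, VALIDATE:-, TRANSFORM:P6(v=9,ok=T), EMIT:-] out:P5(v=0); in:-
Tick 14: [PARSE:-, VALIDATE:-, TRANSFORM:-, EMIT:P6(v=9,ok=T)] out:-; in:-
Tick 15: [PARSE:-, VALIDATE:-, TRANSFORM:-, EMIT:-] out:P6(v=9); in:-
P2: arrives tick 3, valid=False (id=2, id%3=2), emit tick 7, final value 0

Answer: 7 0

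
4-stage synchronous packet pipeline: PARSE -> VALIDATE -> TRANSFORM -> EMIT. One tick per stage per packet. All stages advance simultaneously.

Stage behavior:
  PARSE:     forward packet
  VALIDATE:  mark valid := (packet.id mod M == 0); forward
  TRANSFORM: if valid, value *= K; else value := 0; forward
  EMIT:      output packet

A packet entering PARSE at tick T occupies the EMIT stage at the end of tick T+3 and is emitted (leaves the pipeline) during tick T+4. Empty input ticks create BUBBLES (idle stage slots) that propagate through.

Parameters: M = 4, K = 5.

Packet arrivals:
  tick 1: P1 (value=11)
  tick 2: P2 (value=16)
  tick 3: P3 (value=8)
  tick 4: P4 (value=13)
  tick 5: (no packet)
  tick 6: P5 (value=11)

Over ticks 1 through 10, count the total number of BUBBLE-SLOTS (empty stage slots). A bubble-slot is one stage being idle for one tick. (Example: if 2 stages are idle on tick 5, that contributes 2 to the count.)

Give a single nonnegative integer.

Tick 1: [PARSE:P1(v=11,ok=F), VALIDATE:-, TRANSFORM:-, EMIT:-] out:-; bubbles=3
Tick 2: [PARSE:P2(v=16,ok=F), VALIDATE:P1(v=11,ok=F), TRANSFORM:-, EMIT:-] out:-; bubbles=2
Tick 3: [PARSE:P3(v=8,ok=F), VALIDATE:P2(v=16,ok=F), TRANSFORM:P1(v=0,ok=F), EMIT:-] out:-; bubbles=1
Tick 4: [PARSE:P4(v=13,ok=F), VALIDATE:P3(v=8,ok=F), TRANSFORM:P2(v=0,ok=F), EMIT:P1(v=0,ok=F)] out:-; bubbles=0
Tick 5: [PARSE:-, VALIDATE:P4(v=13,ok=T), TRANSFORM:P3(v=0,ok=F), EMIT:P2(v=0,ok=F)] out:P1(v=0); bubbles=1
Tick 6: [PARSE:P5(v=11,ok=F), VALIDATE:-, TRANSFORM:P4(v=65,ok=T), EMIT:P3(v=0,ok=F)] out:P2(v=0); bubbles=1
Tick 7: [PARSE:-, VALIDATE:P5(v=11,ok=F), TRANSFORM:-, EMIT:P4(v=65,ok=T)] out:P3(v=0); bubbles=2
Tick 8: [PARSE:-, VALIDATE:-, TRANSFORM:P5(v=0,ok=F), EMIT:-] out:P4(v=65); bubbles=3
Tick 9: [PARSE:-, VALIDATE:-, TRANSFORM:-, EMIT:P5(v=0,ok=F)] out:-; bubbles=3
Tick 10: [PARSE:-, VALIDATE:-, TRANSFORM:-, EMIT:-] out:P5(v=0); bubbles=4
Total bubble-slots: 20

Answer: 20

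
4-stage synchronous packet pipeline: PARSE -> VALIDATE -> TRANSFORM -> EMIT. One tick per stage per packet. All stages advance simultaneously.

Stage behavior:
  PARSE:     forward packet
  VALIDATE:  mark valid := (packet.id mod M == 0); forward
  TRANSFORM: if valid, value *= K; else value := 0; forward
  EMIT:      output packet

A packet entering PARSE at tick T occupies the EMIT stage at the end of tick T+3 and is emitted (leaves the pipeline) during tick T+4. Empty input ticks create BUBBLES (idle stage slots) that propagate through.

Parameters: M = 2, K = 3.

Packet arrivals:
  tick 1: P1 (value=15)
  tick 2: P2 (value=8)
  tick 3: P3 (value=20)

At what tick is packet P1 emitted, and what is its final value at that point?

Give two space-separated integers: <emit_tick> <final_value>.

Answer: 5 0

Derivation:
Tick 1: [PARSE:P1(v=15,ok=F), VALIDATE:-, TRANSFORM:-, EMIT:-] out:-; in:P1
Tick 2: [PARSE:P2(v=8,ok=F), VALIDATE:P1(v=15,ok=F), TRANSFORM:-, EMIT:-] out:-; in:P2
Tick 3: [PARSE:P3(v=20,ok=F), VALIDATE:P2(v=8,ok=T), TRANSFORM:P1(v=0,ok=F), EMIT:-] out:-; in:P3
Tick 4: [PARSE:-, VALIDATE:P3(v=20,ok=F), TRANSFORM:P2(v=24,ok=T), EMIT:P1(v=0,ok=F)] out:-; in:-
Tick 5: [PARSE:-, VALIDATE:-, TRANSFORM:P3(v=0,ok=F), EMIT:P2(v=24,ok=T)] out:P1(v=0); in:-
Tick 6: [PARSE:-, VALIDATE:-, TRANSFORM:-, EMIT:P3(v=0,ok=F)] out:P2(v=24); in:-
Tick 7: [PARSE:-, VALIDATE:-, TRANSFORM:-, EMIT:-] out:P3(v=0); in:-
P1: arrives tick 1, valid=False (id=1, id%2=1), emit tick 5, final value 0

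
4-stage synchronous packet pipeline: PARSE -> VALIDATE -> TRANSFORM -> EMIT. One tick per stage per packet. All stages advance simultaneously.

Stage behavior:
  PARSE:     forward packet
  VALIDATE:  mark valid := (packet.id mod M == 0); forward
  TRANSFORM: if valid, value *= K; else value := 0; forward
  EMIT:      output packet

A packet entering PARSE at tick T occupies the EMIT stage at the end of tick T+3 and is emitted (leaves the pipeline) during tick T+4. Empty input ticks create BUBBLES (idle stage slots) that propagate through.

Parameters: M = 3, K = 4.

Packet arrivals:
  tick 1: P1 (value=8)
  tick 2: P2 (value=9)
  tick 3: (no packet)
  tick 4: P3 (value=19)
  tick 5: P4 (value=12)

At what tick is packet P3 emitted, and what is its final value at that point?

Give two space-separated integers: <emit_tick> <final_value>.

Answer: 8 76

Derivation:
Tick 1: [PARSE:P1(v=8,ok=F), VALIDATE:-, TRANSFORM:-, EMIT:-] out:-; in:P1
Tick 2: [PARSE:P2(v=9,ok=F), VALIDATE:P1(v=8,ok=F), TRANSFORM:-, EMIT:-] out:-; in:P2
Tick 3: [PARSE:-, VALIDATE:P2(v=9,ok=F), TRANSFORM:P1(v=0,ok=F), EMIT:-] out:-; in:-
Tick 4: [PARSE:P3(v=19,ok=F), VALIDATE:-, TRANSFORM:P2(v=0,ok=F), EMIT:P1(v=0,ok=F)] out:-; in:P3
Tick 5: [PARSE:P4(v=12,ok=F), VALIDATE:P3(v=19,ok=T), TRANSFORM:-, EMIT:P2(v=0,ok=F)] out:P1(v=0); in:P4
Tick 6: [PARSE:-, VALIDATE:P4(v=12,ok=F), TRANSFORM:P3(v=76,ok=T), EMIT:-] out:P2(v=0); in:-
Tick 7: [PARSE:-, VALIDATE:-, TRANSFORM:P4(v=0,ok=F), EMIT:P3(v=76,ok=T)] out:-; in:-
Tick 8: [PARSE:-, VALIDATE:-, TRANSFORM:-, EMIT:P4(v=0,ok=F)] out:P3(v=76); in:-
Tick 9: [PARSE:-, VALIDATE:-, TRANSFORM:-, EMIT:-] out:P4(v=0); in:-
P3: arrives tick 4, valid=True (id=3, id%3=0), emit tick 8, final value 76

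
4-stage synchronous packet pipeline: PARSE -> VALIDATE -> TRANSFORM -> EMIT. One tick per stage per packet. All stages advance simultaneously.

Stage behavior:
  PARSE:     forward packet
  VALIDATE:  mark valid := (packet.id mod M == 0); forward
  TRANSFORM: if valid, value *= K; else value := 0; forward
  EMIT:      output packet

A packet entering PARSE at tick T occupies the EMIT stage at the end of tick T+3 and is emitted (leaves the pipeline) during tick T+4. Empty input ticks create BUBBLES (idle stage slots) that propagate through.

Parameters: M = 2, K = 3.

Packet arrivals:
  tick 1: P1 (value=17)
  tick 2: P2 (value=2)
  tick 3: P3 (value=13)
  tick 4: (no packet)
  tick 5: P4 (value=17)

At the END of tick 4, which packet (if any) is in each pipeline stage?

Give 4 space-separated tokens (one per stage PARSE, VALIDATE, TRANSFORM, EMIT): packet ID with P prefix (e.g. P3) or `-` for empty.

Answer: - P3 P2 P1

Derivation:
Tick 1: [PARSE:P1(v=17,ok=F), VALIDATE:-, TRANSFORM:-, EMIT:-] out:-; in:P1
Tick 2: [PARSE:P2(v=2,ok=F), VALIDATE:P1(v=17,ok=F), TRANSFORM:-, EMIT:-] out:-; in:P2
Tick 3: [PARSE:P3(v=13,ok=F), VALIDATE:P2(v=2,ok=T), TRANSFORM:P1(v=0,ok=F), EMIT:-] out:-; in:P3
Tick 4: [PARSE:-, VALIDATE:P3(v=13,ok=F), TRANSFORM:P2(v=6,ok=T), EMIT:P1(v=0,ok=F)] out:-; in:-
At end of tick 4: ['-', 'P3', 'P2', 'P1']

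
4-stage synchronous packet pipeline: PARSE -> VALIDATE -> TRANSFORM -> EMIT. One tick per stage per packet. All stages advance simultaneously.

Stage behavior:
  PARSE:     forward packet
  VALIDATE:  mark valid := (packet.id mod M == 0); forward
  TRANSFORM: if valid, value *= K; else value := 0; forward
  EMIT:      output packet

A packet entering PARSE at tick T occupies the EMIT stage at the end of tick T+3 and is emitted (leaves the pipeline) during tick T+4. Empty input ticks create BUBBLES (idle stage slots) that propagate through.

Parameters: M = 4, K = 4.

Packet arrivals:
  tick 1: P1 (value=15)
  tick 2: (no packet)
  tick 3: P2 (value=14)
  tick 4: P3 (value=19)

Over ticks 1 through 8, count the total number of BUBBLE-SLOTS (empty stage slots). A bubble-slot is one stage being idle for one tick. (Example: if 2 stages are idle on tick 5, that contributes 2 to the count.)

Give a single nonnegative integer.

Answer: 20

Derivation:
Tick 1: [PARSE:P1(v=15,ok=F), VALIDATE:-, TRANSFORM:-, EMIT:-] out:-; bubbles=3
Tick 2: [PARSE:-, VALIDATE:P1(v=15,ok=F), TRANSFORM:-, EMIT:-] out:-; bubbles=3
Tick 3: [PARSE:P2(v=14,ok=F), VALIDATE:-, TRANSFORM:P1(v=0,ok=F), EMIT:-] out:-; bubbles=2
Tick 4: [PARSE:P3(v=19,ok=F), VALIDATE:P2(v=14,ok=F), TRANSFORM:-, EMIT:P1(v=0,ok=F)] out:-; bubbles=1
Tick 5: [PARSE:-, VALIDATE:P3(v=19,ok=F), TRANSFORM:P2(v=0,ok=F), EMIT:-] out:P1(v=0); bubbles=2
Tick 6: [PARSE:-, VALIDATE:-, TRANSFORM:P3(v=0,ok=F), EMIT:P2(v=0,ok=F)] out:-; bubbles=2
Tick 7: [PARSE:-, VALIDATE:-, TRANSFORM:-, EMIT:P3(v=0,ok=F)] out:P2(v=0); bubbles=3
Tick 8: [PARSE:-, VALIDATE:-, TRANSFORM:-, EMIT:-] out:P3(v=0); bubbles=4
Total bubble-slots: 20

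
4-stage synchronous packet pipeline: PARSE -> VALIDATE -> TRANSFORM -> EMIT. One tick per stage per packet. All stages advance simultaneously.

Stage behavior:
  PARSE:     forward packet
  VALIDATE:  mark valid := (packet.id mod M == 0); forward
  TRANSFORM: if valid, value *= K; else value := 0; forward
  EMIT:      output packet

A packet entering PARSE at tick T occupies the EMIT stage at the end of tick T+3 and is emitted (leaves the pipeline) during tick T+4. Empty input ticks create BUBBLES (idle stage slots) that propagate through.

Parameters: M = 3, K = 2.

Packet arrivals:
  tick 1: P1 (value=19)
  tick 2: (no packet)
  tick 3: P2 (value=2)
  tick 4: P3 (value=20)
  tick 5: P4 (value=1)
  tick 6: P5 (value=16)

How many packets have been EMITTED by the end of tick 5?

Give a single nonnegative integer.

Answer: 1

Derivation:
Tick 1: [PARSE:P1(v=19,ok=F), VALIDATE:-, TRANSFORM:-, EMIT:-] out:-; in:P1
Tick 2: [PARSE:-, VALIDATE:P1(v=19,ok=F), TRANSFORM:-, EMIT:-] out:-; in:-
Tick 3: [PARSE:P2(v=2,ok=F), VALIDATE:-, TRANSFORM:P1(v=0,ok=F), EMIT:-] out:-; in:P2
Tick 4: [PARSE:P3(v=20,ok=F), VALIDATE:P2(v=2,ok=F), TRANSFORM:-, EMIT:P1(v=0,ok=F)] out:-; in:P3
Tick 5: [PARSE:P4(v=1,ok=F), VALIDATE:P3(v=20,ok=T), TRANSFORM:P2(v=0,ok=F), EMIT:-] out:P1(v=0); in:P4
Emitted by tick 5: ['P1']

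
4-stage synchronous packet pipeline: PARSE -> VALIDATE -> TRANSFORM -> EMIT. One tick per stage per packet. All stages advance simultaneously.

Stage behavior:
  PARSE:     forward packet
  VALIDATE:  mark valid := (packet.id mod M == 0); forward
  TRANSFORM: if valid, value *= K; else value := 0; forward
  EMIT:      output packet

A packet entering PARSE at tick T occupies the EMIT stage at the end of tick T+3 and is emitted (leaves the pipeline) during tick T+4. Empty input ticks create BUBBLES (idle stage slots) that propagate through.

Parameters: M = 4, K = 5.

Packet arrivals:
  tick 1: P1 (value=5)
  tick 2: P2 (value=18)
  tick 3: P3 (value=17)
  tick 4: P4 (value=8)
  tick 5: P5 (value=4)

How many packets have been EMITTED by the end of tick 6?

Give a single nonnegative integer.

Tick 1: [PARSE:P1(v=5,ok=F), VALIDATE:-, TRANSFORM:-, EMIT:-] out:-; in:P1
Tick 2: [PARSE:P2(v=18,ok=F), VALIDATE:P1(v=5,ok=F), TRANSFORM:-, EMIT:-] out:-; in:P2
Tick 3: [PARSE:P3(v=17,ok=F), VALIDATE:P2(v=18,ok=F), TRANSFORM:P1(v=0,ok=F), EMIT:-] out:-; in:P3
Tick 4: [PARSE:P4(v=8,ok=F), VALIDATE:P3(v=17,ok=F), TRANSFORM:P2(v=0,ok=F), EMIT:P1(v=0,ok=F)] out:-; in:P4
Tick 5: [PARSE:P5(v=4,ok=F), VALIDATE:P4(v=8,ok=T), TRANSFORM:P3(v=0,ok=F), EMIT:P2(v=0,ok=F)] out:P1(v=0); in:P5
Tick 6: [PARSE:-, VALIDATE:P5(v=4,ok=F), TRANSFORM:P4(v=40,ok=T), EMIT:P3(v=0,ok=F)] out:P2(v=0); in:-
Emitted by tick 6: ['P1', 'P2']

Answer: 2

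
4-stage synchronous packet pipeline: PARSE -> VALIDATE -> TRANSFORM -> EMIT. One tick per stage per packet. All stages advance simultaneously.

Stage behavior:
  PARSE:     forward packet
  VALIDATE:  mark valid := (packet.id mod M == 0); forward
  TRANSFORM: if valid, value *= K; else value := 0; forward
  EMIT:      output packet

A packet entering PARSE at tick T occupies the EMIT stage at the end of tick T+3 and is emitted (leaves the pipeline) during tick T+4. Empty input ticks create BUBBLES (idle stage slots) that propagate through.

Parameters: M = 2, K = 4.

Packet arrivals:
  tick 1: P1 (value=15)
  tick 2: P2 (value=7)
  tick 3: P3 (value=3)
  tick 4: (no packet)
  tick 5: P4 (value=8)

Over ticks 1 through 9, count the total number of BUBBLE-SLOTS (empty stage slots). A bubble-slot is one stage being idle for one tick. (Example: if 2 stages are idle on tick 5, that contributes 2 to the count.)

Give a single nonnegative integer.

Tick 1: [PARSE:P1(v=15,ok=F), VALIDATE:-, TRANSFORM:-, EMIT:-] out:-; bubbles=3
Tick 2: [PARSE:P2(v=7,ok=F), VALIDATE:P1(v=15,ok=F), TRANSFORM:-, EMIT:-] out:-; bubbles=2
Tick 3: [PARSE:P3(v=3,ok=F), VALIDATE:P2(v=7,ok=T), TRANSFORM:P1(v=0,ok=F), EMIT:-] out:-; bubbles=1
Tick 4: [PARSE:-, VALIDATE:P3(v=3,ok=F), TRANSFORM:P2(v=28,ok=T), EMIT:P1(v=0,ok=F)] out:-; bubbles=1
Tick 5: [PARSE:P4(v=8,ok=F), VALIDATE:-, TRANSFORM:P3(v=0,ok=F), EMIT:P2(v=28,ok=T)] out:P1(v=0); bubbles=1
Tick 6: [PARSE:-, VALIDATE:P4(v=8,ok=T), TRANSFORM:-, EMIT:P3(v=0,ok=F)] out:P2(v=28); bubbles=2
Tick 7: [PARSE:-, VALIDATE:-, TRANSFORM:P4(v=32,ok=T), EMIT:-] out:P3(v=0); bubbles=3
Tick 8: [PARSE:-, VALIDATE:-, TRANSFORM:-, EMIT:P4(v=32,ok=T)] out:-; bubbles=3
Tick 9: [PARSE:-, VALIDATE:-, TRANSFORM:-, EMIT:-] out:P4(v=32); bubbles=4
Total bubble-slots: 20

Answer: 20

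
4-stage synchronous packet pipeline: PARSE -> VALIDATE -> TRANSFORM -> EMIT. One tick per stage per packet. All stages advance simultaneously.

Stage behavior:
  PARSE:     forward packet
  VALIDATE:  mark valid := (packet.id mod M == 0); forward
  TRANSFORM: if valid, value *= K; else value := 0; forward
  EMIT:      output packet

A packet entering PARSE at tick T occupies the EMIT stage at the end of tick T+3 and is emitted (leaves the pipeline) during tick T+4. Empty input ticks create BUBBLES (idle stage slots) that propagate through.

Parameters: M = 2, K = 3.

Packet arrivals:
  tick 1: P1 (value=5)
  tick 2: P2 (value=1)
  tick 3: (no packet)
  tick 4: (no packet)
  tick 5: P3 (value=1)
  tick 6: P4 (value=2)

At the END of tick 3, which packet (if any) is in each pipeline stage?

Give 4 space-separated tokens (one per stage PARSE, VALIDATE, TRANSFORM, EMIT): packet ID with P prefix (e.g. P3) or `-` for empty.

Tick 1: [PARSE:P1(v=5,ok=F), VALIDATE:-, TRANSFORM:-, EMIT:-] out:-; in:P1
Tick 2: [PARSE:P2(v=1,ok=F), VALIDATE:P1(v=5,ok=F), TRANSFORM:-, EMIT:-] out:-; in:P2
Tick 3: [PARSE:-, VALIDATE:P2(v=1,ok=T), TRANSFORM:P1(v=0,ok=F), EMIT:-] out:-; in:-
At end of tick 3: ['-', 'P2', 'P1', '-']

Answer: - P2 P1 -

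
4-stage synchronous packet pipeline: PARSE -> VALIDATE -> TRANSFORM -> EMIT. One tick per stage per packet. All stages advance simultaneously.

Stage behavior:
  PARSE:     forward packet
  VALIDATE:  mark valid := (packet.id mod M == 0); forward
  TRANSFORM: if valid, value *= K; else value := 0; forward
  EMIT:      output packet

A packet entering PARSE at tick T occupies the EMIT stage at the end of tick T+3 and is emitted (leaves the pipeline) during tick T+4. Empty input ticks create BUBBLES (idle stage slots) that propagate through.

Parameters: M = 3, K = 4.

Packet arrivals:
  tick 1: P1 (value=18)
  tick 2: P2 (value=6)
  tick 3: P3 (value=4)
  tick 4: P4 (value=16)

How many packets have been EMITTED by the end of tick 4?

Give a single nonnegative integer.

Tick 1: [PARSE:P1(v=18,ok=F), VALIDATE:-, TRANSFORM:-, EMIT:-] out:-; in:P1
Tick 2: [PARSE:P2(v=6,ok=F), VALIDATE:P1(v=18,ok=F), TRANSFORM:-, EMIT:-] out:-; in:P2
Tick 3: [PARSE:P3(v=4,ok=F), VALIDATE:P2(v=6,ok=F), TRANSFORM:P1(v=0,ok=F), EMIT:-] out:-; in:P3
Tick 4: [PARSE:P4(v=16,ok=F), VALIDATE:P3(v=4,ok=T), TRANSFORM:P2(v=0,ok=F), EMIT:P1(v=0,ok=F)] out:-; in:P4
Emitted by tick 4: []

Answer: 0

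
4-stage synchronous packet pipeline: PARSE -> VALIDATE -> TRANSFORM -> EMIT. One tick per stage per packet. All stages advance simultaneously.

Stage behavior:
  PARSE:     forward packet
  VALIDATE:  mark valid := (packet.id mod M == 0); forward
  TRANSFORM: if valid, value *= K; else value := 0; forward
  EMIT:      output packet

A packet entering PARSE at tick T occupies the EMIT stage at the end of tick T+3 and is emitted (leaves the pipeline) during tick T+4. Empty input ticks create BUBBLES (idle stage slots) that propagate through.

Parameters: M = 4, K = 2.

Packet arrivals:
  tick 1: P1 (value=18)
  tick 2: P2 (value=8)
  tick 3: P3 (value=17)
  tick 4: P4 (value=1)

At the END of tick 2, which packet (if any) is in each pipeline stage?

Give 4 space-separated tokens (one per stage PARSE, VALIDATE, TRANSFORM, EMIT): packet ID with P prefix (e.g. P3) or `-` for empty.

Answer: P2 P1 - -

Derivation:
Tick 1: [PARSE:P1(v=18,ok=F), VALIDATE:-, TRANSFORM:-, EMIT:-] out:-; in:P1
Tick 2: [PARSE:P2(v=8,ok=F), VALIDATE:P1(v=18,ok=F), TRANSFORM:-, EMIT:-] out:-; in:P2
At end of tick 2: ['P2', 'P1', '-', '-']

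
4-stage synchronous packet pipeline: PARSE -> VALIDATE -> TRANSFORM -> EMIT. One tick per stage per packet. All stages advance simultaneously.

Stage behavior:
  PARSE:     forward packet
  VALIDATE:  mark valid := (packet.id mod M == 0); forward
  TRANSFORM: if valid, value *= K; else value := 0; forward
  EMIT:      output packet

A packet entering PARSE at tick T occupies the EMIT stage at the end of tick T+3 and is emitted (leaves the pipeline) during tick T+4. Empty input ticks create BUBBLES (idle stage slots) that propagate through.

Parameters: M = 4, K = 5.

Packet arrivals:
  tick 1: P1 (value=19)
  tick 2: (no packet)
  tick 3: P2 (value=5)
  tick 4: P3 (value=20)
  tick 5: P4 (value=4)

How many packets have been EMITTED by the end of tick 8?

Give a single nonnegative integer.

Tick 1: [PARSE:P1(v=19,ok=F), VALIDATE:-, TRANSFORM:-, EMIT:-] out:-; in:P1
Tick 2: [PARSE:-, VALIDATE:P1(v=19,ok=F), TRANSFORM:-, EMIT:-] out:-; in:-
Tick 3: [PARSE:P2(v=5,ok=F), VALIDATE:-, TRANSFORM:P1(v=0,ok=F), EMIT:-] out:-; in:P2
Tick 4: [PARSE:P3(v=20,ok=F), VALIDATE:P2(v=5,ok=F), TRANSFORM:-, EMIT:P1(v=0,ok=F)] out:-; in:P3
Tick 5: [PARSE:P4(v=4,ok=F), VALIDATE:P3(v=20,ok=F), TRANSFORM:P2(v=0,ok=F), EMIT:-] out:P1(v=0); in:P4
Tick 6: [PARSE:-, VALIDATE:P4(v=4,ok=T), TRANSFORM:P3(v=0,ok=F), EMIT:P2(v=0,ok=F)] out:-; in:-
Tick 7: [PARSE:-, VALIDATE:-, TRANSFORM:P4(v=20,ok=T), EMIT:P3(v=0,ok=F)] out:P2(v=0); in:-
Tick 8: [PARSE:-, VALIDATE:-, TRANSFORM:-, EMIT:P4(v=20,ok=T)] out:P3(v=0); in:-
Emitted by tick 8: ['P1', 'P2', 'P3']

Answer: 3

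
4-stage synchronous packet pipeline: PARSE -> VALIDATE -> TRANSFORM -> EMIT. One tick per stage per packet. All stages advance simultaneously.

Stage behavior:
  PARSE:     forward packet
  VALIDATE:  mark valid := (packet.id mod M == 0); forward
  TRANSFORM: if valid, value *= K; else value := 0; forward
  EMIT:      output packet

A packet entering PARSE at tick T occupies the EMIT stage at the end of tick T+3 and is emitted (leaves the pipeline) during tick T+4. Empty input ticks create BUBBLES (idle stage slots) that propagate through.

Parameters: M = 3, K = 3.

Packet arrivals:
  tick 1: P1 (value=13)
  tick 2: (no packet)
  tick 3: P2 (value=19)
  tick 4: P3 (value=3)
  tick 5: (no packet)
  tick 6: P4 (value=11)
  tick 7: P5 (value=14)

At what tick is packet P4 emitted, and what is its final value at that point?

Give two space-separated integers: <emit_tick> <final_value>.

Answer: 10 0

Derivation:
Tick 1: [PARSE:P1(v=13,ok=F), VALIDATE:-, TRANSFORM:-, EMIT:-] out:-; in:P1
Tick 2: [PARSE:-, VALIDATE:P1(v=13,ok=F), TRANSFORM:-, EMIT:-] out:-; in:-
Tick 3: [PARSE:P2(v=19,ok=F), VALIDATE:-, TRANSFORM:P1(v=0,ok=F), EMIT:-] out:-; in:P2
Tick 4: [PARSE:P3(v=3,ok=F), VALIDATE:P2(v=19,ok=F), TRANSFORM:-, EMIT:P1(v=0,ok=F)] out:-; in:P3
Tick 5: [PARSE:-, VALIDATE:P3(v=3,ok=T), TRANSFORM:P2(v=0,ok=F), EMIT:-] out:P1(v=0); in:-
Tick 6: [PARSE:P4(v=11,ok=F), VALIDATE:-, TRANSFORM:P3(v=9,ok=T), EMIT:P2(v=0,ok=F)] out:-; in:P4
Tick 7: [PARSE:P5(v=14,ok=F), VALIDATE:P4(v=11,ok=F), TRANSFORM:-, EMIT:P3(v=9,ok=T)] out:P2(v=0); in:P5
Tick 8: [PARSE:-, VALIDATE:P5(v=14,ok=F), TRANSFORM:P4(v=0,ok=F), EMIT:-] out:P3(v=9); in:-
Tick 9: [PARSE:-, VALIDATE:-, TRANSFORM:P5(v=0,ok=F), EMIT:P4(v=0,ok=F)] out:-; in:-
Tick 10: [PARSE:-, VALIDATE:-, TRANSFORM:-, EMIT:P5(v=0,ok=F)] out:P4(v=0); in:-
Tick 11: [PARSE:-, VALIDATE:-, TRANSFORM:-, EMIT:-] out:P5(v=0); in:-
P4: arrives tick 6, valid=False (id=4, id%3=1), emit tick 10, final value 0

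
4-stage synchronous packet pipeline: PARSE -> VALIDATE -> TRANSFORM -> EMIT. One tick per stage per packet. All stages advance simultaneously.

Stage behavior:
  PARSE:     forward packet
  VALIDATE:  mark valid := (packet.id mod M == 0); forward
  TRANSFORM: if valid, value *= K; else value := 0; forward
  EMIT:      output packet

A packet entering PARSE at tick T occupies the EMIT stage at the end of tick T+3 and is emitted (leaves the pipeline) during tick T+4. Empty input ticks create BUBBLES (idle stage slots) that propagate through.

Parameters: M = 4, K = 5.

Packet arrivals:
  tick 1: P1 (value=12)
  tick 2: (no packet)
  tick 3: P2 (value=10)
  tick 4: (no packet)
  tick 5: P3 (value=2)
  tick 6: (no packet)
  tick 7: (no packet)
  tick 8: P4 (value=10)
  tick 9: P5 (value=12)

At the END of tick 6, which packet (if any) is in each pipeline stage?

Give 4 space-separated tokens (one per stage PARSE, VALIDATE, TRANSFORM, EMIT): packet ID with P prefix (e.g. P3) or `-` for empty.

Answer: - P3 - P2

Derivation:
Tick 1: [PARSE:P1(v=12,ok=F), VALIDATE:-, TRANSFORM:-, EMIT:-] out:-; in:P1
Tick 2: [PARSE:-, VALIDATE:P1(v=12,ok=F), TRANSFORM:-, EMIT:-] out:-; in:-
Tick 3: [PARSE:P2(v=10,ok=F), VALIDATE:-, TRANSFORM:P1(v=0,ok=F), EMIT:-] out:-; in:P2
Tick 4: [PARSE:-, VALIDATE:P2(v=10,ok=F), TRANSFORM:-, EMIT:P1(v=0,ok=F)] out:-; in:-
Tick 5: [PARSE:P3(v=2,ok=F), VALIDATE:-, TRANSFORM:P2(v=0,ok=F), EMIT:-] out:P1(v=0); in:P3
Tick 6: [PARSE:-, VALIDATE:P3(v=2,ok=F), TRANSFORM:-, EMIT:P2(v=0,ok=F)] out:-; in:-
At end of tick 6: ['-', 'P3', '-', 'P2']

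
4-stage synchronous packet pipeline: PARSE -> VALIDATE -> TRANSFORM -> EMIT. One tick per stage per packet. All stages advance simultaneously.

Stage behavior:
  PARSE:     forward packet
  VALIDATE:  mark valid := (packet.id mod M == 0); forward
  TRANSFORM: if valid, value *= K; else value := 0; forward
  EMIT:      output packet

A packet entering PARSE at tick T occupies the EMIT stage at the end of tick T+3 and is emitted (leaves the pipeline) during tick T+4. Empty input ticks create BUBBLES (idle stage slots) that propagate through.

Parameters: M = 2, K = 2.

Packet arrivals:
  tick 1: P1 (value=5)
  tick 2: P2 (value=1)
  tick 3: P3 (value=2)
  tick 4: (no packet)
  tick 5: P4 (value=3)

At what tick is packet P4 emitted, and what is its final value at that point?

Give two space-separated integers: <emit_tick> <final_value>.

Answer: 9 6

Derivation:
Tick 1: [PARSE:P1(v=5,ok=F), VALIDATE:-, TRANSFORM:-, EMIT:-] out:-; in:P1
Tick 2: [PARSE:P2(v=1,ok=F), VALIDATE:P1(v=5,ok=F), TRANSFORM:-, EMIT:-] out:-; in:P2
Tick 3: [PARSE:P3(v=2,ok=F), VALIDATE:P2(v=1,ok=T), TRANSFORM:P1(v=0,ok=F), EMIT:-] out:-; in:P3
Tick 4: [PARSE:-, VALIDATE:P3(v=2,ok=F), TRANSFORM:P2(v=2,ok=T), EMIT:P1(v=0,ok=F)] out:-; in:-
Tick 5: [PARSE:P4(v=3,ok=F), VALIDATE:-, TRANSFORM:P3(v=0,ok=F), EMIT:P2(v=2,ok=T)] out:P1(v=0); in:P4
Tick 6: [PARSE:-, VALIDATE:P4(v=3,ok=T), TRANSFORM:-, EMIT:P3(v=0,ok=F)] out:P2(v=2); in:-
Tick 7: [PARSE:-, VALIDATE:-, TRANSFORM:P4(v=6,ok=T), EMIT:-] out:P3(v=0); in:-
Tick 8: [PARSE:-, VALIDATE:-, TRANSFORM:-, EMIT:P4(v=6,ok=T)] out:-; in:-
Tick 9: [PARSE:-, VALIDATE:-, TRANSFORM:-, EMIT:-] out:P4(v=6); in:-
P4: arrives tick 5, valid=True (id=4, id%2=0), emit tick 9, final value 6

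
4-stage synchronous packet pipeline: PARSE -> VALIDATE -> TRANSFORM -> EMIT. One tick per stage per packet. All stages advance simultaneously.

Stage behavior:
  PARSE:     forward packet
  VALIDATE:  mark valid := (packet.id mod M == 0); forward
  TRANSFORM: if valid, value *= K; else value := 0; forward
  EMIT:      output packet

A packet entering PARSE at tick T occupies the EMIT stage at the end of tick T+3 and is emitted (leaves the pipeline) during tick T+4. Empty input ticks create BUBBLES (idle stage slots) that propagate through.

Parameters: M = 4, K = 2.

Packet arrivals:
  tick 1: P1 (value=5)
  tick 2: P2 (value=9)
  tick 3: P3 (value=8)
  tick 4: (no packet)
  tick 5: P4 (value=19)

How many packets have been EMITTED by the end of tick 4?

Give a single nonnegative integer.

Answer: 0

Derivation:
Tick 1: [PARSE:P1(v=5,ok=F), VALIDATE:-, TRANSFORM:-, EMIT:-] out:-; in:P1
Tick 2: [PARSE:P2(v=9,ok=F), VALIDATE:P1(v=5,ok=F), TRANSFORM:-, EMIT:-] out:-; in:P2
Tick 3: [PARSE:P3(v=8,ok=F), VALIDATE:P2(v=9,ok=F), TRANSFORM:P1(v=0,ok=F), EMIT:-] out:-; in:P3
Tick 4: [PARSE:-, VALIDATE:P3(v=8,ok=F), TRANSFORM:P2(v=0,ok=F), EMIT:P1(v=0,ok=F)] out:-; in:-
Emitted by tick 4: []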